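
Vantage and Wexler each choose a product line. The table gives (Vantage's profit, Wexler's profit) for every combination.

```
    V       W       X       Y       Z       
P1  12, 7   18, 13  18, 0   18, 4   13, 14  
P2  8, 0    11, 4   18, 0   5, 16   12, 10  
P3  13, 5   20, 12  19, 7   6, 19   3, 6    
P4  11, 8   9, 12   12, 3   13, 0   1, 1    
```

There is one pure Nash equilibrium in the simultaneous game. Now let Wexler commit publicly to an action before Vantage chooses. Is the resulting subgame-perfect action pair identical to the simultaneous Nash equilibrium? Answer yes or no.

Backward induction with Wexler moving first.
- V → Vantage plays P3 (best of 12, 8, 13, 11); Wexler gets 5.
- W → Vantage plays P3 (best of 18, 11, 20, 9); Wexler gets 12.
- X → Vantage plays P3 (best of 18, 18, 19, 12); Wexler gets 7.
- Y → Vantage plays P1 (best of 18, 5, 6, 13); Wexler gets 4.
- Z → Vantage plays P1 (best of 13, 12, 3, 1); Wexler gets 14.
Among 5, 12, 7, 4, 14, the best is 14 at Z. Subgame-perfect outcome: (P1, Z) with payoffs (13, 14).
Under simultaneous play:
Vantage's best replies: V→P3; W→P3; X→P3; Y→P1; Z→P1.
Wexler's best replies: P1→Z; P2→Y; P3→Y; P4→W.
The unique mutual best reply is (P1, Z), giving (13, 14).
Sequential outcome (P1, Z) coincides with the Nash profile (P1, Z).

yes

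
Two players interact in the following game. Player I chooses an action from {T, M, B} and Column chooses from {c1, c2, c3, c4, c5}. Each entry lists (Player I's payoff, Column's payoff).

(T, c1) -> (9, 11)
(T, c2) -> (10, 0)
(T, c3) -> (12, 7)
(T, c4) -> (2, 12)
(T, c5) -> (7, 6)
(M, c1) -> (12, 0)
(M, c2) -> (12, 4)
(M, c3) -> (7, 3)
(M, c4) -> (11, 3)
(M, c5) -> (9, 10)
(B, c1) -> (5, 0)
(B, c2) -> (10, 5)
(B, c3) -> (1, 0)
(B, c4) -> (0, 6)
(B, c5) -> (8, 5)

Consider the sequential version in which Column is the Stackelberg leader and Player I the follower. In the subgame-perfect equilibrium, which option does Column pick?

c5

Backward induction with Column moving first.
- c1 → Player I plays M (best of 9, 12, 5); Column gets 0.
- c2 → Player I plays M (best of 10, 12, 10); Column gets 4.
- c3 → Player I plays T (best of 12, 7, 1); Column gets 7.
- c4 → Player I plays M (best of 2, 11, 0); Column gets 3.
- c5 → Player I plays M (best of 7, 9, 8); Column gets 10.
Maximizing over 0, 4, 7, 3, 10, Column chooses c5. Subgame-perfect outcome: (M, c5) with payoffs (9, 10).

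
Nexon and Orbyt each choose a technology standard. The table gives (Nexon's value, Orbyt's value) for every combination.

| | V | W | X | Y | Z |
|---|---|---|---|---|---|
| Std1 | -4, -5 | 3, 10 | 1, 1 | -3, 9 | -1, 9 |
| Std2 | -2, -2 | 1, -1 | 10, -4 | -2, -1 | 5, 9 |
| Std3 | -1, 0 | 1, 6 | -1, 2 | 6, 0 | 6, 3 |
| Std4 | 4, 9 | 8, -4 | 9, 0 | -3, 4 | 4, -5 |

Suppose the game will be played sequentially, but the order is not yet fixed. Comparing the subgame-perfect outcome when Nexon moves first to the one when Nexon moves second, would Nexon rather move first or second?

first

If Nexon leads: Orbyt's best replies are Std1→W, Std2→Z, Std3→W, Std4→V; Nexon's induced payoffs 3, 5, 1, 4; outcome (Std2, Z), payoffs (5, 9).
If Orbyt leads: Nexon's best replies are V→Std4, W→Std4, X→Std2, Y→Std3, Z→Std3; Orbyt's induced payoffs 9, -4, -4, 0, 3; outcome (Std4, V), payoffs (4, 9).
Nexon gets 5 moving first and 4 moving second, so Nexon prefers to move first.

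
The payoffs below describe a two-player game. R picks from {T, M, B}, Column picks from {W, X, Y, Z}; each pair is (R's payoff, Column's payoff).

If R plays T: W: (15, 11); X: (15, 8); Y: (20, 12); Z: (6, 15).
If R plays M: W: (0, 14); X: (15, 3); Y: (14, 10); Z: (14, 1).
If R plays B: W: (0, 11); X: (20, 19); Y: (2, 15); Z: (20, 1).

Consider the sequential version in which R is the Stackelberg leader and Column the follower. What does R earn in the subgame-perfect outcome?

20

Column best-responds to each possible R move:
- T → Column plays Z (best of 11, 8, 12, 15); R gets 6.
- M → Column plays W (best of 14, 3, 10, 1); R gets 0.
- B → Column plays X (best of 11, 19, 15, 1); R gets 20.
R's induced payoffs are 6, 0, 20, so R commits to B. Subgame-perfect outcome: (B, X) with payoffs (20, 19).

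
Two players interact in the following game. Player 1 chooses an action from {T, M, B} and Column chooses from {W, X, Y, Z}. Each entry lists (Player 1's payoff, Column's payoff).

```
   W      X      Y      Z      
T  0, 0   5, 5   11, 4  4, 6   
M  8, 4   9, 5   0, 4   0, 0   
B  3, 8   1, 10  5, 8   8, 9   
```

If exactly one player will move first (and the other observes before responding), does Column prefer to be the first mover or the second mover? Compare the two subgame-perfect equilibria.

first

If Player 1 leads: Column's best replies are T→Z, M→X, B→X; Player 1's induced payoffs 4, 9, 1; outcome (M, X), payoffs (9, 5).
If Column leads: Player 1's best replies are W→M, X→M, Y→T, Z→B; Column's induced payoffs 4, 5, 4, 9; outcome (B, Z), payoffs (8, 9).
Column gets 9 moving first and 5 moving second, so Column prefers to move first.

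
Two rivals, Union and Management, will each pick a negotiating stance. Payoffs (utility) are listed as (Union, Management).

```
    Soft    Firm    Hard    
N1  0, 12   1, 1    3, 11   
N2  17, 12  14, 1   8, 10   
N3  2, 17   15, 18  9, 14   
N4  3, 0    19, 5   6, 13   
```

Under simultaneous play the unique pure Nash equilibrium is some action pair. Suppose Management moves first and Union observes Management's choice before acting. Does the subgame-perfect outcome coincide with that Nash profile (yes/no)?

Backward induction with Management moving first.
- Soft: BR = N2, leader payoff 12.
- Firm: BR = N4, leader payoff 5.
- Hard: BR = N3, leader payoff 14.
Maximizing over 12, 5, 14, Management chooses Hard. Subgame-perfect outcome: (N3, Hard) with payoffs (9, 14).
For the simultaneous game, intersect best replies.
Union's best replies: Soft→N2; Firm→N4; Hard→N3.
Management's best replies: N1→Soft; N2→Soft; N3→Firm; N4→Hard.
The unique mutual best reply is (N2, Soft), giving (17, 12).
Sequential outcome (N3, Hard) differs from the Nash profile (N2, Soft).

no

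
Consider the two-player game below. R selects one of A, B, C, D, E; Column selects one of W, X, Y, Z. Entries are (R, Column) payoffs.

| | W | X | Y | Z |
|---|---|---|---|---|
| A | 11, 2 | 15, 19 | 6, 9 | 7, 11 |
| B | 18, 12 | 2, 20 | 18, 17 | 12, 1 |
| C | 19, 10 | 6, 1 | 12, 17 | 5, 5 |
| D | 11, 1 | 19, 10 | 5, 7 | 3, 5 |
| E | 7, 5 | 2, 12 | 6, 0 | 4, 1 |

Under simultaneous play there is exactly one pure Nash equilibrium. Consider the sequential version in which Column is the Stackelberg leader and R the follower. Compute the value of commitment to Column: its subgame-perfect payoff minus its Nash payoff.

7

Solve by backward induction (Column leads).
- W: R compares 11, 18, 19, 11, 7 and picks C; Column would get 10.
- X: R compares 15, 2, 6, 19, 2 and picks D; Column would get 10.
- Y: R compares 6, 18, 12, 5, 6 and picks B; Column would get 17.
- Z: R compares 7, 12, 5, 3, 4 and picks B; Column would get 1.
Maximizing over 10, 10, 17, 1, Column chooses Y. Subgame-perfect outcome: (B, Y) with payoffs (18, 17).
Under simultaneous play:
R's best replies: W→C; X→D; Y→B; Z→B.
Column's best replies: A→X; B→X; C→Y; D→X; E→X.
The unique mutual best reply is (D, X), giving (19, 10).
Column's commitment gain: 17 − 10 = 7.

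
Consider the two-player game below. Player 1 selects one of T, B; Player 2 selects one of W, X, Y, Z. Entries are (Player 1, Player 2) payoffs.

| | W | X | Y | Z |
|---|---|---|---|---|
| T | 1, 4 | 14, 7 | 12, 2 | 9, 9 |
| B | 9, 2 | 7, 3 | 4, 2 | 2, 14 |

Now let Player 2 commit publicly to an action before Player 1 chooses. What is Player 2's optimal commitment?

Z

Player 1 best-responds to each possible Player 2 move:
- W: BR = B, leader payoff 2.
- X: BR = T, leader payoff 7.
- Y: BR = T, leader payoff 2.
- Z: BR = T, leader payoff 9.
Among 2, 7, 2, 9, the best is 9 at Z. Subgame-perfect outcome: (T, Z) with payoffs (9, 9).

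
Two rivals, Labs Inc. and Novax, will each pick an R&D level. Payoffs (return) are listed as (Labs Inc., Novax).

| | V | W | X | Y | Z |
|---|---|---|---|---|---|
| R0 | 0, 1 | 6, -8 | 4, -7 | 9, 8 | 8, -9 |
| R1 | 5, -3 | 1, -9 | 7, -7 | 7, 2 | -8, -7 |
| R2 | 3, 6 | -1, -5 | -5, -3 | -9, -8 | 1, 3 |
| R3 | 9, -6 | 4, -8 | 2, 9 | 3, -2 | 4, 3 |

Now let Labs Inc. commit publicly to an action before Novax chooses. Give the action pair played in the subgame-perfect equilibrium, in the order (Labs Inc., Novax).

Novax best-responds to each possible Labs Inc. move:
- R0: Novax compares 1, -8, -7, 8, -9 and picks Y; Labs Inc. would get 9.
- R1: Novax compares -3, -9, -7, 2, -7 and picks Y; Labs Inc. would get 7.
- R2: Novax compares 6, -5, -3, -8, 3 and picks V; Labs Inc. would get 3.
- R3: Novax compares -6, -8, 9, -2, 3 and picks X; Labs Inc. would get 2.
Maximizing over 9, 7, 3, 2, Labs Inc. chooses R0. Subgame-perfect outcome: (R0, Y) with payoffs (9, 8).

(R0, Y)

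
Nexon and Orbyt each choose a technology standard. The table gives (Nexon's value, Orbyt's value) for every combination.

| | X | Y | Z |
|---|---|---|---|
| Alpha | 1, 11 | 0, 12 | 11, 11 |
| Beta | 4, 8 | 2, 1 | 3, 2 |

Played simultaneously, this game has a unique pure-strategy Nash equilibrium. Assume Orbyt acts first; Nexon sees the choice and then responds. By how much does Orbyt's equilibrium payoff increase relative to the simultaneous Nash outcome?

3

Nexon best-responds to each possible Orbyt move:
- X: BR = Beta, leader payoff 8.
- Y: BR = Beta, leader payoff 1.
- Z: BR = Alpha, leader payoff 11.
Maximizing over 8, 1, 11, Orbyt chooses Z. Subgame-perfect outcome: (Alpha, Z) with payoffs (11, 11).
Now find the simultaneous Nash equilibrium.
Nexon's best replies: X→Beta; Y→Beta; Z→Alpha.
Orbyt's best replies: Alpha→Y; Beta→X.
The unique mutual best reply is (Beta, X), giving (4, 8).
Orbyt's commitment gain: 11 − 8 = 3.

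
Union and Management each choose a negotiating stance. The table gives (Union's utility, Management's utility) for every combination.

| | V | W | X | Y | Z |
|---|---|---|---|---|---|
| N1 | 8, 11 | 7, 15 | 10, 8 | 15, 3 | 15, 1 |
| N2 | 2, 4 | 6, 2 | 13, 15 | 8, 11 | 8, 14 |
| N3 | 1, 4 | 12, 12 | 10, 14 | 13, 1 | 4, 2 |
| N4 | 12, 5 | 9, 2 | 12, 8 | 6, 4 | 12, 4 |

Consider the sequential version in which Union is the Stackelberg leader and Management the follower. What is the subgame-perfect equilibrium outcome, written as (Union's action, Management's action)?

(N2, X)

Management best-responds to each possible Union move:
- N1: BR = W, leader payoff 7.
- N2: BR = X, leader payoff 13.
- N3: BR = X, leader payoff 10.
- N4: BR = X, leader payoff 12.
Union's induced payoffs are 7, 13, 10, 12, so Union commits to N2. Subgame-perfect outcome: (N2, X) with payoffs (13, 15).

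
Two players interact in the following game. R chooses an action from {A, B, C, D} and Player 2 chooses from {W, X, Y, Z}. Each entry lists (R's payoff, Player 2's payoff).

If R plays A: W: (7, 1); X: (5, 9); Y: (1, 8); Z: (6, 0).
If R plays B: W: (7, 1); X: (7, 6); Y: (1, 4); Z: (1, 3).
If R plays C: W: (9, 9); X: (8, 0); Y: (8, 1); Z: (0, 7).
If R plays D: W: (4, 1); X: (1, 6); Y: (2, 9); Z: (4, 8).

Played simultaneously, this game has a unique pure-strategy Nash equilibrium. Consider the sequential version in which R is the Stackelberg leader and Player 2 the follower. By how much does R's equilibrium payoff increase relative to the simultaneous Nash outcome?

Work backward from Player 2's decision.
- A: Player 2 compares 1, 9, 8, 0 and picks X; R would get 5.
- B: Player 2 compares 1, 6, 4, 3 and picks X; R would get 7.
- C: Player 2 compares 9, 0, 1, 7 and picks W; R would get 9.
- D: Player 2 compares 1, 6, 9, 8 and picks Y; R would get 2.
R's induced payoffs are 5, 7, 9, 2, so R commits to C. Subgame-perfect outcome: (C, W) with payoffs (9, 9).
Under simultaneous play:
R's best replies: W→C; X→C; Y→C; Z→A.
Player 2's best replies: A→X; B→X; C→W; D→Y.
The unique mutual best reply is (C, W), giving (9, 9).
R's commitment gain: 9 − 9 = 0.

0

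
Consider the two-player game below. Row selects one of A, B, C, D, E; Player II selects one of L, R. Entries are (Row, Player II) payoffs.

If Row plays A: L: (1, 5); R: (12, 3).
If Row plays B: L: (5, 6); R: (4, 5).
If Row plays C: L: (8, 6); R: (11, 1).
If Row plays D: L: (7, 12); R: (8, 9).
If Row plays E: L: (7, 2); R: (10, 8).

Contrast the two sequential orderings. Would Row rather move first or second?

first

If Row leads: Player II's best replies are A→L, B→L, C→L, D→L, E→R; Row's induced payoffs 1, 5, 8, 7, 10; outcome (E, R), payoffs (10, 8).
If Player II leads: Row's best replies are L→C, R→A; Player II's induced payoffs 6, 3; outcome (C, L), payoffs (8, 6).
Row gets 10 moving first and 8 moving second, so Row prefers to move first.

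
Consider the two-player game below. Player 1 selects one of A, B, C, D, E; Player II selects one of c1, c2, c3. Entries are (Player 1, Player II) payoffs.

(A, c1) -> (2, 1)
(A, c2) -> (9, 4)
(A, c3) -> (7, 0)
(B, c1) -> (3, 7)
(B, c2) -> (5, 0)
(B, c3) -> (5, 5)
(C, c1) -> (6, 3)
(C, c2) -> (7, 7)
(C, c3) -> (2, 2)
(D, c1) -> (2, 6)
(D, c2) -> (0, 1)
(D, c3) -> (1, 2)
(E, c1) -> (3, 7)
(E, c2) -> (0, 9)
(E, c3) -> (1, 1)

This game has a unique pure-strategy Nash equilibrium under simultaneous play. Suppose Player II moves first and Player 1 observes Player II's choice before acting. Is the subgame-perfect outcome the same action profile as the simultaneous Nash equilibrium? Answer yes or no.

Solve by backward induction (Player II leads).
- c1: Player 1 compares 2, 3, 6, 2, 3 and picks C; Player II would get 3.
- c2: Player 1 compares 9, 5, 7, 0, 0 and picks A; Player II would get 4.
- c3: Player 1 compares 7, 5, 2, 1, 1 and picks A; Player II would get 0.
Player II's induced payoffs are 3, 4, 0, so Player II commits to c2. Subgame-perfect outcome: (A, c2) with payoffs (9, 4).
Now find the simultaneous Nash equilibrium.
Player 1's best replies: c1→C; c2→A; c3→A.
Player II's best replies: A→c2; B→c1; C→c2; D→c1; E→c2.
Only (A, c2) has each player best-responding; Nash payoffs (9, 4).
Sequential outcome (A, c2) coincides with the Nash profile (A, c2).

yes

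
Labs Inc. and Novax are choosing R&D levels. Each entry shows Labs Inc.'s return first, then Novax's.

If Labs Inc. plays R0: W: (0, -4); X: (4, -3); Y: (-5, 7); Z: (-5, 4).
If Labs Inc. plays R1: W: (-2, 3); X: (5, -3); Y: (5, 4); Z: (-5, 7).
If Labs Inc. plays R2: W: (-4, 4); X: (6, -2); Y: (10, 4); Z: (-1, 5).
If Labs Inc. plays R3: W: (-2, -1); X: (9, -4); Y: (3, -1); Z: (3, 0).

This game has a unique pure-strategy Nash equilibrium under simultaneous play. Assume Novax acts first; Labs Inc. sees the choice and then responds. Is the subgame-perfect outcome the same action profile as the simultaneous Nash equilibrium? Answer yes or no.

no

Backward induction with Novax moving first.
- W: BR = R0, leader payoff -4.
- X: BR = R3, leader payoff -4.
- Y: BR = R2, leader payoff 4.
- Z: BR = R3, leader payoff 0.
Among -4, -4, 4, 0, the best is 4 at Y. Subgame-perfect outcome: (R2, Y) with payoffs (10, 4).
Now find the simultaneous Nash equilibrium.
Labs Inc.'s best replies: W→R0; X→R3; Y→R2; Z→R3.
Novax's best replies: R0→Y; R1→Z; R2→Z; R3→Z.
The unique mutual best reply is (R3, Z), giving (3, 0).
Sequential outcome (R2, Y) differs from the Nash profile (R3, Z).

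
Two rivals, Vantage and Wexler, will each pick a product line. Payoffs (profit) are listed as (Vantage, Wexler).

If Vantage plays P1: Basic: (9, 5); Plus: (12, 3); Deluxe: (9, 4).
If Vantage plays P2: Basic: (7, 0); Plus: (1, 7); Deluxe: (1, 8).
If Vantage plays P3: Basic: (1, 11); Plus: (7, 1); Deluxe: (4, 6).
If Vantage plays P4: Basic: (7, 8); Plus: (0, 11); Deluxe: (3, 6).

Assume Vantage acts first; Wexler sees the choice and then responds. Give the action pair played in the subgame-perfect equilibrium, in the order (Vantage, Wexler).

(P1, Basic)

Wexler best-responds to each possible Vantage move:
- P1: BR = Basic, leader payoff 9.
- P2: BR = Deluxe, leader payoff 1.
- P3: BR = Basic, leader payoff 1.
- P4: BR = Plus, leader payoff 0.
Vantage's induced payoffs are 9, 1, 1, 0, so Vantage commits to P1. Subgame-perfect outcome: (P1, Basic) with payoffs (9, 5).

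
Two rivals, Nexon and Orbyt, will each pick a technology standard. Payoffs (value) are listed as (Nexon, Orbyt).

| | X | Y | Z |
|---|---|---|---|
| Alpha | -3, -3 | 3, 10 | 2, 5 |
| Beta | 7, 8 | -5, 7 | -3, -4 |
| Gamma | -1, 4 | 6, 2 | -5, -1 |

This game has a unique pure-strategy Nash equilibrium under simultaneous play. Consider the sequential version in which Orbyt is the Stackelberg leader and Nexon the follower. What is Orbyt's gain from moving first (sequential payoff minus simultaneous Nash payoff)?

0

Nexon best-responds to each possible Orbyt move:
- X → Nexon plays Beta (best of -3, 7, -1); Orbyt gets 8.
- Y → Nexon plays Gamma (best of 3, -5, 6); Orbyt gets 2.
- Z → Nexon plays Alpha (best of 2, -3, -5); Orbyt gets 5.
Maximizing over 8, 2, 5, Orbyt chooses X. Subgame-perfect outcome: (Beta, X) with payoffs (7, 8).
Now find the simultaneous Nash equilibrium.
Nexon's best replies: X→Beta; Y→Gamma; Z→Alpha.
Orbyt's best replies: Alpha→Y; Beta→X; Gamma→X.
Only (Beta, X) has each player best-responding; Nash payoffs (7, 8).
Orbyt's commitment gain: 8 − 8 = 0.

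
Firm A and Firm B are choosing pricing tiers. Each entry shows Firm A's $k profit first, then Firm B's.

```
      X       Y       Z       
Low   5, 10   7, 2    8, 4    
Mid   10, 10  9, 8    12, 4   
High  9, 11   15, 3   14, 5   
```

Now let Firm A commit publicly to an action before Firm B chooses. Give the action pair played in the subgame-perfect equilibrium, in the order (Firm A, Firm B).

Firm B best-responds to each possible Firm A move:
- Low: Firm B compares 10, 2, 4 and picks X; Firm A would get 5.
- Mid: Firm B compares 10, 8, 4 and picks X; Firm A would get 10.
- High: Firm B compares 11, 3, 5 and picks X; Firm A would get 9.
Maximizing over 5, 10, 9, Firm A chooses Mid. Subgame-perfect outcome: (Mid, X) with payoffs (10, 10).

(Mid, X)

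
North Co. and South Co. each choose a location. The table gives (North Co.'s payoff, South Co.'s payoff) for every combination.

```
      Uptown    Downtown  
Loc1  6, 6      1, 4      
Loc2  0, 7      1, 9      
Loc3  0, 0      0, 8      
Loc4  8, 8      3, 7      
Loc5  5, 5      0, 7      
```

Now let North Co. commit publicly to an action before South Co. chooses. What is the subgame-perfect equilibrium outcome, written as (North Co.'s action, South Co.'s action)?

South Co. best-responds to each possible North Co. move:
- Loc1 → South Co. plays Uptown (best of 6, 4); North Co. gets 6.
- Loc2 → South Co. plays Downtown (best of 7, 9); North Co. gets 1.
- Loc3 → South Co. plays Downtown (best of 0, 8); North Co. gets 0.
- Loc4 → South Co. plays Uptown (best of 8, 7); North Co. gets 8.
- Loc5 → South Co. plays Downtown (best of 5, 7); North Co. gets 0.
Maximizing over 6, 1, 0, 8, 0, North Co. chooses Loc4. Subgame-perfect outcome: (Loc4, Uptown) with payoffs (8, 8).

(Loc4, Uptown)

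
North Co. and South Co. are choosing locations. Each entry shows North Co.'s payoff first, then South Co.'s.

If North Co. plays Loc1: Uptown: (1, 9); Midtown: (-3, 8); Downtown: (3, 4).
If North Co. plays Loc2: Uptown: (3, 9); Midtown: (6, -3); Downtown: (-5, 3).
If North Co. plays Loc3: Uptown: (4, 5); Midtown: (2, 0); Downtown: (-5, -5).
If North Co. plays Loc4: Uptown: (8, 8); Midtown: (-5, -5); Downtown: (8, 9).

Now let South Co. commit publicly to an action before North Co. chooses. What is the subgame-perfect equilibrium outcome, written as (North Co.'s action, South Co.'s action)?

Backward induction with South Co. moving first.
- Uptown: BR = Loc4, leader payoff 8.
- Midtown: BR = Loc2, leader payoff -3.
- Downtown: BR = Loc4, leader payoff 9.
Among 8, -3, 9, the best is 9 at Downtown. Subgame-perfect outcome: (Loc4, Downtown) with payoffs (8, 9).

(Loc4, Downtown)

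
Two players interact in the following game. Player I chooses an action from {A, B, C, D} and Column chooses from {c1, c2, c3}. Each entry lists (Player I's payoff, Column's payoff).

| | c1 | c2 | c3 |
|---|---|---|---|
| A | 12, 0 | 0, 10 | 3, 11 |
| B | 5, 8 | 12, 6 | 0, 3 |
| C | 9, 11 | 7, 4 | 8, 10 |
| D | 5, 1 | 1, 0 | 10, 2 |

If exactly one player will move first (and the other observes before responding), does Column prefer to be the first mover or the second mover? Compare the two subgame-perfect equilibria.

first

If Player I leads: Column's best replies are A→c3, B→c1, C→c1, D→c3; Player I's induced payoffs 3, 5, 9, 10; outcome (D, c3), payoffs (10, 2).
If Column leads: Player I's best replies are c1→A, c2→B, c3→D; Column's induced payoffs 0, 6, 2; outcome (B, c2), payoffs (12, 6).
Column gets 6 moving first and 2 moving second, so Column prefers to move first.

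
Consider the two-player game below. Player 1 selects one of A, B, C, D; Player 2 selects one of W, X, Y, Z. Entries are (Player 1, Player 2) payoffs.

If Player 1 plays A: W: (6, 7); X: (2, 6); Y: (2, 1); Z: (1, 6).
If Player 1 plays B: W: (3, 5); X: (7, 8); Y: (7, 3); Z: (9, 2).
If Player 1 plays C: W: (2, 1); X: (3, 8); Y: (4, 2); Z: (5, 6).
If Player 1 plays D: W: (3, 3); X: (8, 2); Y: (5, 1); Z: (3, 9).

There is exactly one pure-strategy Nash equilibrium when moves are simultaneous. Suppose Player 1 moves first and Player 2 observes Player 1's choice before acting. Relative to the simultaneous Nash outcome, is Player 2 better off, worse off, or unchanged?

Backward induction with Player 1 moving first.
- A: Player 2 compares 7, 6, 1, 6 and picks W; Player 1 would get 6.
- B: Player 2 compares 5, 8, 3, 2 and picks X; Player 1 would get 7.
- C: Player 2 compares 1, 8, 2, 6 and picks X; Player 1 would get 3.
- D: Player 2 compares 3, 2, 1, 9 and picks Z; Player 1 would get 3.
Maximizing over 6, 7, 3, 3, Player 1 chooses B. Subgame-perfect outcome: (B, X) with payoffs (7, 8).
For the simultaneous game, intersect best replies.
Player 1's best replies: W→A; X→D; Y→B; Z→B.
Player 2's best replies: A→W; B→X; C→X; D→Z.
Only (A, W) has each player best-responding; Nash payoffs (6, 7).
Player 2 earns 8 sequentially versus 7 at the Nash outcome: better off.

better off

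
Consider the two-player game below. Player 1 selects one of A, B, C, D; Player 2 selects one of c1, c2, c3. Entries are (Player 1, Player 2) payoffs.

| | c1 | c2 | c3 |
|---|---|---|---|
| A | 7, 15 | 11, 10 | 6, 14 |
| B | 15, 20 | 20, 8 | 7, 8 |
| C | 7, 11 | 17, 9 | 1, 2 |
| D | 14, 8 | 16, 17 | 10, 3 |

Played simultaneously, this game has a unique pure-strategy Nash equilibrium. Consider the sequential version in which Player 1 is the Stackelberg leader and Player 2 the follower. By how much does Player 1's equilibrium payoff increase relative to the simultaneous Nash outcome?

1

Player 2 best-responds to each possible Player 1 move:
- A: Player 2 compares 15, 10, 14 and picks c1; Player 1 would get 7.
- B: Player 2 compares 20, 8, 8 and picks c1; Player 1 would get 15.
- C: Player 2 compares 11, 9, 2 and picks c1; Player 1 would get 7.
- D: Player 2 compares 8, 17, 3 and picks c2; Player 1 would get 16.
Player 1's induced payoffs are 7, 15, 7, 16, so Player 1 commits to D. Subgame-perfect outcome: (D, c2) with payoffs (16, 17).
For the simultaneous game, intersect best replies.
Player 1's best replies: c1→B; c2→B; c3→D.
Player 2's best replies: A→c1; B→c1; C→c1; D→c2.
The unique mutual best reply is (B, c1), giving (15, 20).
Player 1's commitment gain: 16 − 15 = 1.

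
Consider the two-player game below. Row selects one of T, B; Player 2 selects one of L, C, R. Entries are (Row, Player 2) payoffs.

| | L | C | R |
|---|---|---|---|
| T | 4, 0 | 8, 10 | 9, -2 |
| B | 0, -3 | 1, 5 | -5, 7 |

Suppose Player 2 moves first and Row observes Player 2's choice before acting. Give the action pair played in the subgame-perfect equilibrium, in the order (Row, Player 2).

Work backward from Row's decision.
- L: Row compares 4, 0 and picks T; Player 2 would get 0.
- C: Row compares 8, 1 and picks T; Player 2 would get 10.
- R: Row compares 9, -5 and picks T; Player 2 would get -2.
Maximizing over 0, 10, -2, Player 2 chooses C. Subgame-perfect outcome: (T, C) with payoffs (8, 10).

(T, C)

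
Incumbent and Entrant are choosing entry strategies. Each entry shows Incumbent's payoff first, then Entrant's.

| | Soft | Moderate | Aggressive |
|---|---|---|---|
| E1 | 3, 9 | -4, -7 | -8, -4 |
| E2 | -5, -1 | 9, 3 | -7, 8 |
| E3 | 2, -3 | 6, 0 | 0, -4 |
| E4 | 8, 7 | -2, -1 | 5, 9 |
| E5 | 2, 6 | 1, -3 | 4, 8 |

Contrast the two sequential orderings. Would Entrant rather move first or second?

first

If Incumbent leads: Entrant's best replies are E1→Soft, E2→Aggressive, E3→Moderate, E4→Aggressive, E5→Aggressive; Incumbent's induced payoffs 3, -7, 6, 5, 4; outcome (E3, Moderate), payoffs (6, 0).
If Entrant leads: Incumbent's best replies are Soft→E4, Moderate→E2, Aggressive→E4; Entrant's induced payoffs 7, 3, 9; outcome (E4, Aggressive), payoffs (5, 9).
Entrant gets 9 moving first and 0 moving second, so Entrant prefers to move first.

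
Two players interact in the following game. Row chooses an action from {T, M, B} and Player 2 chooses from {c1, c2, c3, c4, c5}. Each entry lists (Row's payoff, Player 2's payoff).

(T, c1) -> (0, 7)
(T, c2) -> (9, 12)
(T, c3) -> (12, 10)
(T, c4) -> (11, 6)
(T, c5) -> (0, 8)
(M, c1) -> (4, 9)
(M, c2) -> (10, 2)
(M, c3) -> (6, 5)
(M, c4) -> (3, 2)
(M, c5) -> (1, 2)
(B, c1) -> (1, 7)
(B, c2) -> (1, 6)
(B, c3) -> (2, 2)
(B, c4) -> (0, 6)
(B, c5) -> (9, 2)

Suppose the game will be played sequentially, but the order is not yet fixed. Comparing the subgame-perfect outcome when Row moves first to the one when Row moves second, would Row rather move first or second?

If Row leads: Player 2's best replies are T→c2, M→c1, B→c1; Row's induced payoffs 9, 4, 1; outcome (T, c2), payoffs (9, 12).
If Player 2 leads: Row's best replies are c1→M, c2→M, c3→T, c4→T, c5→B; Player 2's induced payoffs 9, 2, 10, 6, 2; outcome (T, c3), payoffs (12, 10).
Row gets 9 moving first and 12 moving second, so Row prefers to move second.

second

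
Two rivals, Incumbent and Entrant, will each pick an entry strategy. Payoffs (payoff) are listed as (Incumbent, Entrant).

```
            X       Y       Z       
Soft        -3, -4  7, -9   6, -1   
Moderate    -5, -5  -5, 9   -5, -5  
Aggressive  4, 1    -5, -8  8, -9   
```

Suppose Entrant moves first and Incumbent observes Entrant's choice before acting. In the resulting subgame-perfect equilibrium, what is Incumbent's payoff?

4

Backward induction with Entrant moving first.
- X: BR = Aggressive, leader payoff 1.
- Y: BR = Soft, leader payoff -9.
- Z: BR = Aggressive, leader payoff -9.
Maximizing over 1, -9, -9, Entrant chooses X. Subgame-perfect outcome: (Aggressive, X) with payoffs (4, 1).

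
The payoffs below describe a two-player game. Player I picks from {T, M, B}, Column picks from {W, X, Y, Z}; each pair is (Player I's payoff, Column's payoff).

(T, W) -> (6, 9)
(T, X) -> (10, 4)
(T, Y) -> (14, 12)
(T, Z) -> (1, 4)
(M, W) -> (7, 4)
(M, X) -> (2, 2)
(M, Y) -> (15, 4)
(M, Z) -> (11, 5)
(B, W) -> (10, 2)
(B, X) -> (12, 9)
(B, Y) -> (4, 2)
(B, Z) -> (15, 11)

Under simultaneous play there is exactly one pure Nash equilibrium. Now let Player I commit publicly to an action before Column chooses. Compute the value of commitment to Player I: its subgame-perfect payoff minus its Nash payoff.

Work backward from Column's decision.
- T: BR = Y, leader payoff 14.
- M: BR = Z, leader payoff 11.
- B: BR = Z, leader payoff 15.
Maximizing over 14, 11, 15, Player I chooses B. Subgame-perfect outcome: (B, Z) with payoffs (15, 11).
For the simultaneous game, intersect best replies.
Player I's best replies: W→B; X→B; Y→M; Z→B.
Column's best replies: T→Y; M→Z; B→Z.
The unique mutual best reply is (B, Z), giving (15, 11).
Player I's commitment gain: 15 − 15 = 0.

0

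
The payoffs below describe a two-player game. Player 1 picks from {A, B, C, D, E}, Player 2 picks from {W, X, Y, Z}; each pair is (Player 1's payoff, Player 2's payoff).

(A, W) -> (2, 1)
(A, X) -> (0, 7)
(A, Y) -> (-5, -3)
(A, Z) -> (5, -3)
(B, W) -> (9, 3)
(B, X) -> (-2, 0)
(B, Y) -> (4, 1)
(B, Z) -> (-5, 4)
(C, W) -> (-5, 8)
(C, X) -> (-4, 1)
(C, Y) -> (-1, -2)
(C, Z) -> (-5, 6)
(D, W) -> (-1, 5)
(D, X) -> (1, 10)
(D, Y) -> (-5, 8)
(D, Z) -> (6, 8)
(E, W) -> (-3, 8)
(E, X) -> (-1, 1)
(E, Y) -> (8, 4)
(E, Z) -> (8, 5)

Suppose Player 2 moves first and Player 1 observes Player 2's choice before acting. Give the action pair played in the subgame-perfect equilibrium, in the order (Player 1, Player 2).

(D, X)

Solve by backward induction (Player 2 leads).
- W → Player 1 plays B (best of 2, 9, -5, -1, -3); Player 2 gets 3.
- X → Player 1 plays D (best of 0, -2, -4, 1, -1); Player 2 gets 10.
- Y → Player 1 plays E (best of -5, 4, -1, -5, 8); Player 2 gets 4.
- Z → Player 1 plays E (best of 5, -5, -5, 6, 8); Player 2 gets 5.
Maximizing over 3, 10, 4, 5, Player 2 chooses X. Subgame-perfect outcome: (D, X) with payoffs (1, 10).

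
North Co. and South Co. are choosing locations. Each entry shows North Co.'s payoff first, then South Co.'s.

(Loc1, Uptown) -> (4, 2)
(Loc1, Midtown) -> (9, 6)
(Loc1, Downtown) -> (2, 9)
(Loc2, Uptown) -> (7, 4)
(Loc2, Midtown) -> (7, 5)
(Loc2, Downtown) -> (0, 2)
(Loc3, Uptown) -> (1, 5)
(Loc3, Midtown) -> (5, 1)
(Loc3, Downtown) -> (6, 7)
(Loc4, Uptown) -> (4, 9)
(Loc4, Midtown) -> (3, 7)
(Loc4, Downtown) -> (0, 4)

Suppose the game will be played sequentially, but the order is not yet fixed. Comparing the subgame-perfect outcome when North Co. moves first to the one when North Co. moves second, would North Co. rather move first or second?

If North Co. leads: South Co.'s best replies are Loc1→Downtown, Loc2→Midtown, Loc3→Downtown, Loc4→Uptown; North Co.'s induced payoffs 2, 7, 6, 4; outcome (Loc2, Midtown), payoffs (7, 5).
If South Co. leads: North Co.'s best replies are Uptown→Loc2, Midtown→Loc1, Downtown→Loc3; South Co.'s induced payoffs 4, 6, 7; outcome (Loc3, Downtown), payoffs (6, 7).
North Co. gets 7 moving first and 6 moving second, so North Co. prefers to move first.

first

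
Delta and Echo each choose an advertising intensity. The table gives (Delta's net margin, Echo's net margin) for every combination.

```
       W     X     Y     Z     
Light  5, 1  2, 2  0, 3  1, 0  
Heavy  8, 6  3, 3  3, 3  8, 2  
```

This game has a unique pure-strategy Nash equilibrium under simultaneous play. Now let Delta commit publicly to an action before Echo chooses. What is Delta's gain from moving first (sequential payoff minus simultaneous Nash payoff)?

0

Backward induction with Delta moving first.
- Light: Echo compares 1, 2, 3, 0 and picks Y; Delta would get 0.
- Heavy: Echo compares 6, 3, 3, 2 and picks W; Delta would get 8.
Maximizing over 0, 8, Delta chooses Heavy. Subgame-perfect outcome: (Heavy, W) with payoffs (8, 6).
Under simultaneous play:
Delta's best replies: W→Heavy; X→Heavy; Y→Heavy; Z→Heavy.
Echo's best replies: Light→Y; Heavy→W.
Only (Heavy, W) has each player best-responding; Nash payoffs (8, 6).
Delta's commitment gain: 8 − 8 = 0.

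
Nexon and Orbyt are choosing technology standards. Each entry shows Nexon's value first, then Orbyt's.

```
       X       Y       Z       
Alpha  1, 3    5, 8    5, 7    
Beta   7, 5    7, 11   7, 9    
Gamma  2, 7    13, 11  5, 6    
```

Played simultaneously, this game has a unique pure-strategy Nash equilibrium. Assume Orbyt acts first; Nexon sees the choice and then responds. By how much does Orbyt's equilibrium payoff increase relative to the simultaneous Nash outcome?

Nexon best-responds to each possible Orbyt move:
- X → Nexon plays Beta (best of 1, 7, 2); Orbyt gets 5.
- Y → Nexon plays Gamma (best of 5, 7, 13); Orbyt gets 11.
- Z → Nexon plays Beta (best of 5, 7, 5); Orbyt gets 9.
Among 5, 11, 9, the best is 11 at Y. Subgame-perfect outcome: (Gamma, Y) with payoffs (13, 11).
For the simultaneous game, intersect best replies.
Nexon's best replies: X→Beta; Y→Gamma; Z→Beta.
Orbyt's best replies: Alpha→Y; Beta→Y; Gamma→Y.
The unique mutual best reply is (Gamma, Y), giving (13, 11).
Orbyt's commitment gain: 11 − 11 = 0.

0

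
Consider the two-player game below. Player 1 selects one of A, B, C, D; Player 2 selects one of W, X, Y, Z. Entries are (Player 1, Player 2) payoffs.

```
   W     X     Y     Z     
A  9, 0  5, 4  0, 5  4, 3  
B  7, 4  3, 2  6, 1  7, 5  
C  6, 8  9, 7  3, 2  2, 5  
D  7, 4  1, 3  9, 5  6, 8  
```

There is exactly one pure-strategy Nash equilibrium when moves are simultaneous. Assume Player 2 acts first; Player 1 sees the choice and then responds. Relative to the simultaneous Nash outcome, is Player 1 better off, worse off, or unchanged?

better off

Player 1 best-responds to each possible Player 2 move:
- W: Player 1 compares 9, 7, 6, 7 and picks A; Player 2 would get 0.
- X: Player 1 compares 5, 3, 9, 1 and picks C; Player 2 would get 7.
- Y: Player 1 compares 0, 6, 3, 9 and picks D; Player 2 would get 5.
- Z: Player 1 compares 4, 7, 2, 6 and picks B; Player 2 would get 5.
Among 0, 7, 5, 5, the best is 7 at X. Subgame-perfect outcome: (C, X) with payoffs (9, 7).
Under simultaneous play:
Player 1's best replies: W→A; X→C; Y→D; Z→B.
Player 2's best replies: A→Y; B→Z; C→W; D→Z.
The unique mutual best reply is (B, Z), giving (7, 5).
Player 1 earns 9 sequentially versus 7 at the Nash outcome: better off.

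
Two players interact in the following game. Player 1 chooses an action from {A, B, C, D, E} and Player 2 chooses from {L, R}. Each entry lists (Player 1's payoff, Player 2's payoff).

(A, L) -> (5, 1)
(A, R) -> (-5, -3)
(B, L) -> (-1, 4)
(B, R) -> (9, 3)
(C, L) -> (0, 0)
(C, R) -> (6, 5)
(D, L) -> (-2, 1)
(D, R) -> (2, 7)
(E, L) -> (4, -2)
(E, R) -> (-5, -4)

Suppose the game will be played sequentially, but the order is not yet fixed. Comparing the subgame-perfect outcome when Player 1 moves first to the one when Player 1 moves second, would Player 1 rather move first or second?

second

If Player 1 leads: Player 2's best replies are A→L, B→L, C→R, D→R, E→L; Player 1's induced payoffs 5, -1, 6, 2, 4; outcome (C, R), payoffs (6, 5).
If Player 2 leads: Player 1's best replies are L→A, R→B; Player 2's induced payoffs 1, 3; outcome (B, R), payoffs (9, 3).
Player 1 gets 6 moving first and 9 moving second, so Player 1 prefers to move second.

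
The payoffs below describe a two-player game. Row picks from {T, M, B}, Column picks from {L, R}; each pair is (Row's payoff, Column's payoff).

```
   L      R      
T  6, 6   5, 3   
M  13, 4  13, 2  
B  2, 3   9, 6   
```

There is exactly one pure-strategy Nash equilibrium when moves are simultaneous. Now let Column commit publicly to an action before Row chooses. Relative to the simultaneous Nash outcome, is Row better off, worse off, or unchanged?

Solve by backward induction (Column leads).
- L: BR = M, leader payoff 4.
- R: BR = M, leader payoff 2.
Maximizing over 4, 2, Column chooses L. Subgame-perfect outcome: (M, L) with payoffs (13, 4).
For the simultaneous game, intersect best replies.
Row's best replies: L→M; R→M.
Column's best replies: T→L; M→L; B→R.
Only (M, L) has each player best-responding; Nash payoffs (13, 4).
Row earns 13 sequentially versus 13 at the Nash outcome: unchanged.

unchanged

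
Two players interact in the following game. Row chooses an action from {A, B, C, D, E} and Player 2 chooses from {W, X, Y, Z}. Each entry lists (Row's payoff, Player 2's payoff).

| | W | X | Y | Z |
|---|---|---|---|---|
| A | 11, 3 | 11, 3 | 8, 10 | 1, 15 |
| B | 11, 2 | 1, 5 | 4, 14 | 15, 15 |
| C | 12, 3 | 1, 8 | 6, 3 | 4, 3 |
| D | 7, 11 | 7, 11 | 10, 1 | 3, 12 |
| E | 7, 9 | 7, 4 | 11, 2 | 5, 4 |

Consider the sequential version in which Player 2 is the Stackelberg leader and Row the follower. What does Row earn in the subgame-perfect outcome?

15

Row best-responds to each possible Player 2 move:
- W: BR = C, leader payoff 3.
- X: BR = A, leader payoff 3.
- Y: BR = E, leader payoff 2.
- Z: BR = B, leader payoff 15.
Player 2's induced payoffs are 3, 3, 2, 15, so Player 2 commits to Z. Subgame-perfect outcome: (B, Z) with payoffs (15, 15).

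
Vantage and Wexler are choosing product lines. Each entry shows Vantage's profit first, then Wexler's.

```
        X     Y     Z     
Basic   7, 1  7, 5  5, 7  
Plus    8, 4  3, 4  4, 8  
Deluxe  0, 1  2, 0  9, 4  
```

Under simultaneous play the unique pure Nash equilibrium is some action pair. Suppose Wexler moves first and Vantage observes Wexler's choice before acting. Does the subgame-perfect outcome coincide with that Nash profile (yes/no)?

no

Backward induction with Wexler moving first.
- X → Vantage plays Plus (best of 7, 8, 0); Wexler gets 4.
- Y → Vantage plays Basic (best of 7, 3, 2); Wexler gets 5.
- Z → Vantage plays Deluxe (best of 5, 4, 9); Wexler gets 4.
Among 4, 5, 4, the best is 5 at Y. Subgame-perfect outcome: (Basic, Y) with payoffs (7, 5).
Under simultaneous play:
Vantage's best replies: X→Plus; Y→Basic; Z→Deluxe.
Wexler's best replies: Basic→Z; Plus→Z; Deluxe→Z.
The unique mutual best reply is (Deluxe, Z), giving (9, 4).
Sequential outcome (Basic, Y) differs from the Nash profile (Deluxe, Z).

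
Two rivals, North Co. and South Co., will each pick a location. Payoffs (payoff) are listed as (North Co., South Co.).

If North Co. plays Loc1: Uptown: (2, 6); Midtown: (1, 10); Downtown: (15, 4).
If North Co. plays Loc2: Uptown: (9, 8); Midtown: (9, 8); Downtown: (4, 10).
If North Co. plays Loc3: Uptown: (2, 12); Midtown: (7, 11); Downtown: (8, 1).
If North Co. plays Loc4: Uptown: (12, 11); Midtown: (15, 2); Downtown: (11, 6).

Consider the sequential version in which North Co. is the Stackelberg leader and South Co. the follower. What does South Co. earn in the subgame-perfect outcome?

11

South Co. best-responds to each possible North Co. move:
- Loc1: BR = Midtown, leader payoff 1.
- Loc2: BR = Downtown, leader payoff 4.
- Loc3: BR = Uptown, leader payoff 2.
- Loc4: BR = Uptown, leader payoff 12.
North Co.'s induced payoffs are 1, 4, 2, 12, so North Co. commits to Loc4. Subgame-perfect outcome: (Loc4, Uptown) with payoffs (12, 11).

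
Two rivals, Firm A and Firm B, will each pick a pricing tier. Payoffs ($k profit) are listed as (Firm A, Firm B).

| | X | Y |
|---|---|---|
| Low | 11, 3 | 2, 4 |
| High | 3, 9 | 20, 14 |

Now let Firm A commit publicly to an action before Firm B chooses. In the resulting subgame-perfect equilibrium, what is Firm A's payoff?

Firm B best-responds to each possible Firm A move:
- Low: Firm B compares 3, 4 and picks Y; Firm A would get 2.
- High: Firm B compares 9, 14 and picks Y; Firm A would get 20.
Maximizing over 2, 20, Firm A chooses High. Subgame-perfect outcome: (High, Y) with payoffs (20, 14).

20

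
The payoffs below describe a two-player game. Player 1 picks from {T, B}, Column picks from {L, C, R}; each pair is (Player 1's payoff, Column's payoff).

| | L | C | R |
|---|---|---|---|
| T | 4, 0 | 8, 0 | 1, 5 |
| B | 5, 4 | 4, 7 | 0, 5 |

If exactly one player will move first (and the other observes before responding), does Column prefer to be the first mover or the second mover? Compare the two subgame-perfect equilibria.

second

If Player 1 leads: Column's best replies are T→R, B→C; Player 1's induced payoffs 1, 4; outcome (B, C), payoffs (4, 7).
If Column leads: Player 1's best replies are L→B, C→T, R→T; Column's induced payoffs 4, 0, 5; outcome (T, R), payoffs (1, 5).
Column gets 5 moving first and 7 moving second, so Column prefers to move second.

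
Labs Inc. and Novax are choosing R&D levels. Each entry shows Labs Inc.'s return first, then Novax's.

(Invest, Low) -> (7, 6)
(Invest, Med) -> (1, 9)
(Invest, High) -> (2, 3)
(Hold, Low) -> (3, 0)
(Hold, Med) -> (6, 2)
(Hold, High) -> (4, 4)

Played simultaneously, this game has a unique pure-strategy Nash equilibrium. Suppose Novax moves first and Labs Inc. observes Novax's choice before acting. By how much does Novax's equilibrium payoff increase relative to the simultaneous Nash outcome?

Backward induction with Novax moving first.
- Low: BR = Invest, leader payoff 6.
- Med: BR = Hold, leader payoff 2.
- High: BR = Hold, leader payoff 4.
Maximizing over 6, 2, 4, Novax chooses Low. Subgame-perfect outcome: (Invest, Low) with payoffs (7, 6).
Under simultaneous play:
Labs Inc.'s best replies: Low→Invest; Med→Hold; High→Hold.
Novax's best replies: Invest→Med; Hold→High.
Only (Hold, High) has each player best-responding; Nash payoffs (4, 4).
Novax's commitment gain: 6 − 4 = 2.

2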